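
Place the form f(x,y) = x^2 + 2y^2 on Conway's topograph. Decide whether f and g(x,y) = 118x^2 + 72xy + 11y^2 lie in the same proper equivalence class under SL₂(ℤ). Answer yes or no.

D₁ = -8, D₂ = -8
f: reduced (well bottom): (1,0,2) with a≤c, −a<b≤a
g: flip: (118,72,11)→(11,-72,118)
g: translate: b→-6 (≡-72 mod 22), so (11,-72,118)→(11,-6,1)
g: flip: (11,-6,1)→(1,6,11)
g: translate: b→0 (≡6 mod 2), so (1,6,11)→(1,0,2)
g: reduced (well bottom): (1,0,2) with a≤c, −a<b≤a
reduced forms (1, 0, 2) vs (1, 0, 2) ⇒ equivalent

yes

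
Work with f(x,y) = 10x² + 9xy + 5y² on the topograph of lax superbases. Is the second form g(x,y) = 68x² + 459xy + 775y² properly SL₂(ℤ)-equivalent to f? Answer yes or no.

D₁ = -119, D₂ = -119
f: flip: (10,9,5)→(5,-9,10)
f: translate: b→1 (≡-9 mod 10), so (5,-9,10)→(5,1,6)
f: reduced (well bottom): (5,1,6) with a≤c, −a<b≤a
g: translate: b→51 (≡459 mod 136), so (68,459,775)→(68,51,10)
g: flip: (68,51,10)→(10,-51,68)
g: translate: b→9 (≡-51 mod 20), so (10,-51,68)→(10,9,5)
g: flip: (10,9,5)→(5,-9,10)
g: translate: b→1 (≡-9 mod 10), so (5,-9,10)→(5,1,6)
g: reduced (well bottom): (5,1,6) with a≤c, −a<b≤a
reduced forms (5, 1, 6) vs (5, 1, 6) ⇒ equivalent

yes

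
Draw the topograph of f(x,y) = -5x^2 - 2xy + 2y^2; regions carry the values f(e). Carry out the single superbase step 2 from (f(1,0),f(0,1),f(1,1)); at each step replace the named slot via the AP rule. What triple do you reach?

start (-5,2,-5) = (f(1,0),f(0,1),f(1,1))
replace slot 2: 2·((-5)+(-5)) − 2 = -22 → (-5,-22,-5)

-5,-22,-5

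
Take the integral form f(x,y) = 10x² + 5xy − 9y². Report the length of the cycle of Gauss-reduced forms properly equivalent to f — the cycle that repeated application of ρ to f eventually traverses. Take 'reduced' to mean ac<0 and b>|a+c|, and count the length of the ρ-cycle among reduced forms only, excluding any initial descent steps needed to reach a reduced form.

D = 385, ⌊√D⌋ = 19
river: ρ → (-9,13,6)
river: ρ → (6,11,-11)
river: ρ → (-11,11,6)
river: ρ → (6,13,-9)
river: ρ → (-9,5,10)
river: ρ → (10,15,-4)
river: ρ → (-4,17,6)
river: ρ → (6,19,-1)
river: ρ → (-1,19,6)
river: ρ → (6,17,-4)
river: ρ → (-4,15,10)
river: ρ → (10,5,-9)
ρ-cycle length = 12 (tail of 0 descent steps not counted)

12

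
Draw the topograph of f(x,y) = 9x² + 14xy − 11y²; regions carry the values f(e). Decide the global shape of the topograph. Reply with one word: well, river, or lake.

D = b²−4ac = 14² − 4·9·(-11) = 592
D > 0 non-square ⇒ indefinite ⇒ periodic river

river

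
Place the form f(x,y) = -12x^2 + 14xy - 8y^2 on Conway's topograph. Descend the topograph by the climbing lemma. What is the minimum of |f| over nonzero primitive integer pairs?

translate: b→10 (≡-14 mod 24), so (12,-14,8)→(12,10,6)
flip: (12,10,6)→(6,-10,12)
translate: b→2 (≡-10 mod 12), so (6,-10,12)→(6,2,8)
reduced (well bottom): (6,2,8) with a≤c, −a<b≤a
well minimum |f| = |-6| = 6 (negative-definite)

6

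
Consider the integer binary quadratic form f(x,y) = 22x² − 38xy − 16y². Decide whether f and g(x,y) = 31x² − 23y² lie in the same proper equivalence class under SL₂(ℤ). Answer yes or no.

D₁ = 2852, D₂ = 2852
river cycle of f (length 14): (-16, 38, 22), (22, 50, -4), (-4, 46, 46), (46, 46, -4), (-4, 50, 22), (22, 38, -16), (-16, 26, 34), (34, 42, -8), (-8, 38, 44), (44, 50, -2), … (4 more)
river cycle of g (length 14): (-23, 46, 8), (8, 50, -11), (-11, 38, 32), (32, 26, -17), (-17, 42, 16), (16, 22, -37), (-37, 52, 1), (1, 52, -37), (-37, 22, 16), (16, 42, -17), … (4 more)
cycles differ ⇒ inequivalent

no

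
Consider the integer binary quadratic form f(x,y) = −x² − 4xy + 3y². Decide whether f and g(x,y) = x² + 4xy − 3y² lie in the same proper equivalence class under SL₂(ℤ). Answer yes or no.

D₁ = 28, D₂ = 28
river cycle of f (length 4): (3, 4, -1), (-1, 4, 3), (3, 2, -2), (-2, 2, 3)
river cycle of g (length 4): (-3, 2, 2), (2, 2, -3), (-3, 4, 1), (1, 4, -3)
cycles differ ⇒ inequivalent

no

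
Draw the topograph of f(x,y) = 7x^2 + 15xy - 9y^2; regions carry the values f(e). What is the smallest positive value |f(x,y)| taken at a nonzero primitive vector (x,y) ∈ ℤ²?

river: ρ → (-9,21,1)
river: ρ → (1,21,-9)
river: ρ → (-9,15,7)
river: ρ → (7,13,-11)
river: ρ → (-11,9,9)
river: ρ → (9,9,-11)
river: ρ → (-11,13,7)
river: ρ → (7,15,-9)
closes: descent 0, river 8
min |a| on river = 1

1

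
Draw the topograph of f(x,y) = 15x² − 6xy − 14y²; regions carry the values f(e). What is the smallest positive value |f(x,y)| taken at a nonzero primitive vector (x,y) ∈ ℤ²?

descent: ρ → (-14,6,15)  [lands on river]
river: ρ → (15,24,-5)
river: ρ → (-5,26,10)
river: ρ → (10,14,-17)
river: ρ → (-17,20,7)
river: ρ → (7,22,-14)
closes: descent 1, river 6
min |a| on river = 5

5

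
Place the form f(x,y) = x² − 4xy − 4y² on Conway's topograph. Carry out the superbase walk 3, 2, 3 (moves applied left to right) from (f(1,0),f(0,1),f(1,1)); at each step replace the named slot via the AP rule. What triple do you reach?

start (1,-4,-7) = (f(1,0),f(0,1),f(1,1))
replace slot 3: 2·(1+(-4)) − (-7) = 1 → (1,-4,1)
replace slot 2: 2·(1+1) − (-4) = 8 → (1,8,1)
replace slot 3: 2·(1+8) − 1 = 17 → (1,8,17)

1,8,17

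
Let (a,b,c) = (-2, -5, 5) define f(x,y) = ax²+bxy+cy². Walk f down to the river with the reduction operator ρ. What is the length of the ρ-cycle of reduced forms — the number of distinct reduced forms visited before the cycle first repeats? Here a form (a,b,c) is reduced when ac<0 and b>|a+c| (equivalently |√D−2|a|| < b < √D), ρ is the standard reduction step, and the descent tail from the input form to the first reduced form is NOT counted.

D = 65, ⌊√D⌋ = 8
descent: ρ → (5,5,-2)  [lands on river]
river: ρ → (-2,7,2)
river: ρ → (2,5,-5)
river: ρ → (-5,5,2)
river: ρ → (2,7,-2)
river: ρ → (-2,5,5)
ρ-cycle length = 6 (tail of 1 descent step not counted)

6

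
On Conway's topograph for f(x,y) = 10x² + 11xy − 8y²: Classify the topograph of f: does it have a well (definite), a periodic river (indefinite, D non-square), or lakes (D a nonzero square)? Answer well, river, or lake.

D = b²−4ac = 11² − 4·10·(-8) = 441
D = 21² is a perfect square ⇒ form factors over ℤ ⇒ lakes

lake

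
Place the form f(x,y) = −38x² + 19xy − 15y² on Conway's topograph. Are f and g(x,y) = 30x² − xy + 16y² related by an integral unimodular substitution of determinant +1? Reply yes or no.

D₁ = -1919, D₂ = -1919
f is negative-definite; reduce −f:
−f: flip: (38,-19,15)→(15,19,38)
−f: translate: b→-11 (≡19 mod 30), so (15,19,38)→(15,-11,34)
−f: reduced (well bottom): (15,-11,34) with a≤c, −a<b≤a
flip sign back: reduced form of f is (-15,11,-34)
g: flip: (30,-1,16)→(16,1,30)
g: reduced (well bottom): (16,1,30) with a≤c, −a<b≤a
reduced forms (-15, 11, -34) vs (16, 1, 30) ⇒ inequivalent

no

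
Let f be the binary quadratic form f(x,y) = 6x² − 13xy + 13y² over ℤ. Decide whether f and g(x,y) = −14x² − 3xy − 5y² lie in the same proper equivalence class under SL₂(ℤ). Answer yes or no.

D₁ = -143, D₂ = -271
discriminants differ ⇒ not SL₂(ℤ)-equivalent

no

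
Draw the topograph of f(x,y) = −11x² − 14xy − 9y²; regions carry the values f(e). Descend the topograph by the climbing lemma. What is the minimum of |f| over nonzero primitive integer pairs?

translate: b→-8 (≡14 mod 22), so (11,14,9)→(11,-8,6)
flip: (11,-8,6)→(6,8,11)
translate: b→-4 (≡8 mod 12), so (6,8,11)→(6,-4,9)
reduced (well bottom): (6,-4,9) with a≤c, −a<b≤a
well minimum |f| = |-6| = 6 (negative-definite)

6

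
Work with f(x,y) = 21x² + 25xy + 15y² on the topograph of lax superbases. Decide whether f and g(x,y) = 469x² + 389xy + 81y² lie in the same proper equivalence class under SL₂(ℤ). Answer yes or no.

D₁ = -635, D₂ = -635
f: translate: b→-17 (≡25 mod 42), so (21,25,15)→(21,-17,11)
f: flip: (21,-17,11)→(11,17,21)
f: translate: b→-5 (≡17 mod 22), so (11,17,21)→(11,-5,15)
f: reduced (well bottom): (11,-5,15) with a≤c, −a<b≤a
g: flip: (469,389,81)→(81,-389,469)
g: translate: b→-65 (≡-389 mod 162), so (81,-389,469)→(81,-65,15)
g: flip: (81,-65,15)→(15,65,81)
g: translate: b→5 (≡65 mod 30), so (15,65,81)→(15,5,11)
g: flip: (15,5,11)→(11,-5,15)
g: reduced (well bottom): (11,-5,15) with a≤c, −a<b≤a
reduced forms (11, -5, 15) vs (11, -5, 15) ⇒ equivalent

yes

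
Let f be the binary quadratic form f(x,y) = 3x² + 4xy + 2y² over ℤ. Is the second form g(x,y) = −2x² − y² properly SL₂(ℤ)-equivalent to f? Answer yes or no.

D₁ = -8, D₂ = -8
f: translate: b→-2 (≡4 mod 6), so (3,4,2)→(3,-2,1)
f: flip: (3,-2,1)→(1,2,3)
f: translate: b→0 (≡2 mod 2), so (1,2,3)→(1,0,2)
f: reduced (well bottom): (1,0,2) with a≤c, −a<b≤a
g is negative-definite; reduce −g:
−g: flip: (2,0,1)→(1,0,2)
−g: reduced (well bottom): (1,0,2) with a≤c, −a<b≤a
flip sign back: reduced form of g is (-1,0,-2)
reduced forms (1, 0, 2) vs (-1, 0, -2) ⇒ inequivalent

no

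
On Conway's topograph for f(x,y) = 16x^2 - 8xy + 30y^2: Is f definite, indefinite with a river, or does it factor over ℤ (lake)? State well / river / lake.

D = b²−4ac = (-8)² − 4·16·30 = -1856
D < 0 ⇒ definite ⇒ every region one sign ⇒ single well

well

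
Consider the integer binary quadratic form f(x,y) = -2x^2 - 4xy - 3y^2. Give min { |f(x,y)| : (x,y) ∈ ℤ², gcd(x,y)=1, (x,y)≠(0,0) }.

translate: b→0 (≡4 mod 4), so (2,4,3)→(2,0,1)
flip: (2,0,1)→(1,0,2)
reduced (well bottom): (1,0,2) with a≤c, −a<b≤a
well minimum |f| = |-1| = 1 (negative-definite)

1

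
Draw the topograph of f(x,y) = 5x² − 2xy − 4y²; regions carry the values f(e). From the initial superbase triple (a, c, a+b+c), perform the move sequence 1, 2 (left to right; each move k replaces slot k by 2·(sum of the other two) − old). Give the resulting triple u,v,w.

start (5,-4,-1) = (f(1,0),f(0,1),f(1,1))
replace slot 1: 2·((-4)+(-1)) − 5 = -15 → (-15,-4,-1)
replace slot 2: 2·((-15)+(-1)) − (-4) = -28 → (-15,-28,-1)

-15,-28,-1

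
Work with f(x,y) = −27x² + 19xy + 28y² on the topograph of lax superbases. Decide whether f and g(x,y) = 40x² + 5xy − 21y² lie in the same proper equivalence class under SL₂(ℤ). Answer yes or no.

D₁ = 3385, D₂ = 3385
river cycle of f (length 82): (28, 37, -18), (-18, 35, 30), (30, 25, -23), (-23, 21, 32), (32, 43, -12), (-12, 53, 12), (12, 43, -32), (-32, 21, 23), (23, 25, -30), (-30, 35, 18), … (72 more)
river cycle of g (length 78): (-21, 37, 24), (24, 11, -34), (-34, 57, 1), (1, 57, -34), (-34, 11, 24), (24, 37, -21), (-21, 47, 14), (14, 37, -36), (-36, 35, 15), (15, 55, -6), … (68 more)
cycles differ ⇒ inequivalent

no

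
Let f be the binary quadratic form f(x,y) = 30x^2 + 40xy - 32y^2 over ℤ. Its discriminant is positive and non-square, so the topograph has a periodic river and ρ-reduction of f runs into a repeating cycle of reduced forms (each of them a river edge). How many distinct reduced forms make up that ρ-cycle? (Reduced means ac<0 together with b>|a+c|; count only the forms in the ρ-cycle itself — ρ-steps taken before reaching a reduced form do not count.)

D = 5440, ⌊√D⌋ = 73
river: ρ → (-32,24,38)
river: ρ → (38,52,-18)
river: ρ → (-18,56,32)
river: ρ → (32,72,-2)
river: ρ → (-2,72,32)
river: ρ → (32,56,-18)
river: ρ → (-18,52,38)
river: ρ → (38,24,-32)
river: ρ → (-32,40,30)
river: ρ → (30,20,-42)
river: ρ → (-42,64,8)
river: ρ → (8,64,-42)
river: ρ → (-42,20,30)
river: ρ → (30,40,-32)
ρ-cycle length = 14 (tail of 0 descent steps not counted)

14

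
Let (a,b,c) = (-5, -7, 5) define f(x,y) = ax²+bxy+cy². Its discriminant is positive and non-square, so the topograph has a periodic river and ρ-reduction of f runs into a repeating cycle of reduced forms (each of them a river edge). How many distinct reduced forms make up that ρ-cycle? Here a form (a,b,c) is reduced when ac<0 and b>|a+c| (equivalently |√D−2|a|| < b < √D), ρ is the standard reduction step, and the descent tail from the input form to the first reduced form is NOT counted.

D = 149, ⌊√D⌋ = 12
descent: ρ → (5,7,-5)  [lands on river]
river: ρ → (-5,3,7)
river: ρ → (7,11,-1)
river: ρ → (-1,11,7)
river: ρ → (7,3,-5)
river: ρ → (-5,7,5)
river: ρ → (5,3,-7)
river: ρ → (-7,11,1)
river: ρ → (1,11,-7)
river: ρ → (-7,3,5)
ρ-cycle length = 10 (tail of 1 descent step not counted)

10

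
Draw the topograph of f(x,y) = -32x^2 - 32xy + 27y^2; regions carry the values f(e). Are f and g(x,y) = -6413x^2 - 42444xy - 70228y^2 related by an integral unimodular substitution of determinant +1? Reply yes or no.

D₁ = 4480, D₂ = 4480
river cycle of f (length 12): (27, 32, -32), (-32, 32, 27), (27, 22, -37), (-37, 52, 12), (12, 44, -53), (-53, 62, 3), (3, 64, -32), (-32, 64, 3), (3, 62, -53), (-53, 44, 12), … (2 more)
river cycle of g (length 12): (-32, 32, 27), (27, 22, -37), (-37, 52, 12), (12, 44, -53), (-53, 62, 3), (3, 64, -32), (-32, 64, 3), (3, 62, -53), (-53, 44, 12), (12, 52, -37), … (2 more)
cycles coincide ⇒ equivalent

yes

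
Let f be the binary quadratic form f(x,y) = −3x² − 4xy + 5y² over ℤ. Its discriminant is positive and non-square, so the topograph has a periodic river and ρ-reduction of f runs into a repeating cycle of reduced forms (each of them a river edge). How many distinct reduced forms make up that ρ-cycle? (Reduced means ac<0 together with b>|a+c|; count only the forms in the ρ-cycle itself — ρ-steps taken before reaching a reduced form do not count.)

D = 76, ⌊√D⌋ = 8
descent: ρ → (5,4,-3)  [lands on river]
river: ρ → (-3,8,1)
river: ρ → (1,8,-3)
river: ρ → (-3,4,5)
river: ρ → (5,6,-2)
river: ρ → (-2,6,5)
ρ-cycle length = 6 (tail of 1 descent step not counted)

6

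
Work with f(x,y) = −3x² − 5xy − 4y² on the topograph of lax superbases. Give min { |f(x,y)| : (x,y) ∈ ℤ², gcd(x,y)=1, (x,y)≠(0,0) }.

translate: b→-1 (≡5 mod 6), so (3,5,4)→(3,-1,2)
flip: (3,-1,2)→(2,1,3)
reduced (well bottom): (2,1,3) with a≤c, −a<b≤a
well minimum |f| = |-2| = 2 (negative-definite)

2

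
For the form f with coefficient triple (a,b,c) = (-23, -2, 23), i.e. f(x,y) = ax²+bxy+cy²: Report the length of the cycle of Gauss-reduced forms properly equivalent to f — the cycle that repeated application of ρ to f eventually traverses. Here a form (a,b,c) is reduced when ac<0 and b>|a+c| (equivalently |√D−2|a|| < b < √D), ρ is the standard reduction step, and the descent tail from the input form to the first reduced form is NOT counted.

D = 2120, ⌊√D⌋ = 46
descent: ρ → (23,2,-23)  [lands on river]
river: ρ → (-23,44,2)
river: ρ → (2,44,-23)
river: ρ → (-23,2,23)
river: ρ → (23,44,-2)
river: ρ → (-2,44,23)
ρ-cycle length = 6 (tail of 1 descent step not counted)

6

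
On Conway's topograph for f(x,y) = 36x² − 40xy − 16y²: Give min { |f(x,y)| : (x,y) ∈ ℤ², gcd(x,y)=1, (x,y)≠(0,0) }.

descent: ρ → (-16,40,36)  [lands on river]
river: ρ → (36,32,-20)
river: ρ → (-20,48,20)
river: ρ → (20,32,-36)
river: ρ → (-36,40,16)
river: ρ → (16,56,-12)
river: ρ → (-12,40,48)
river: ρ → (48,56,-4)
river: ρ → (-4,56,48)
river: ρ → (48,40,-12)
river: ρ → (-12,56,16)
river: ρ → (16,40,-36)
river: ρ → (-36,32,20)
river: ρ → (20,48,-20)
river: ρ → (-20,32,36)
river: ρ → (36,40,-16)
river: ρ → (-16,56,12)
river: ρ → (12,40,-48)
river: ρ → (-48,56,4)
river: ρ → (4,56,-48)
river: ρ → (-48,40,12)
river: ρ → (12,56,-16)
closes: descent 1, river 22
min |a| on river = 4

4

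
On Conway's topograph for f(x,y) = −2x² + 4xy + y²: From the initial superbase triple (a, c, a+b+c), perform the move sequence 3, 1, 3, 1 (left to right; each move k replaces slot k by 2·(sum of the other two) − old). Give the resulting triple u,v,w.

start (-2,1,3) = (f(1,0),f(0,1),f(1,1))
replace slot 3: 2·((-2)+1) − 3 = -5 → (-2,1,-5)
replace slot 1: 2·(1+(-5)) − (-2) = -6 → (-6,1,-5)
replace slot 3: 2·((-6)+1) − (-5) = -5 → (-6,1,-5)
replace slot 1: 2·(1+(-5)) − (-6) = -2 → (-2,1,-5)

-2,1,-5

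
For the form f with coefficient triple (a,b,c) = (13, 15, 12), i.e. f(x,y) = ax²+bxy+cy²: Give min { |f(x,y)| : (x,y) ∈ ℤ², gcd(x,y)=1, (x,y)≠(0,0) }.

translate: b→-11 (≡15 mod 26), so (13,15,12)→(13,-11,10)
flip: (13,-11,10)→(10,11,13)
translate: b→-9 (≡11 mod 20), so (10,11,13)→(10,-9,12)
reduced (well bottom): (10,-9,12) with a≤c, −a<b≤a
well minimum = a = 10

10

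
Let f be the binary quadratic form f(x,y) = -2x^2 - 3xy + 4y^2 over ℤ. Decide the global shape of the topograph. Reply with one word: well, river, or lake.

D = b²−4ac = (-3)² − 4·(-2)·4 = 41
D > 0 non-square ⇒ indefinite ⇒ periodic river

river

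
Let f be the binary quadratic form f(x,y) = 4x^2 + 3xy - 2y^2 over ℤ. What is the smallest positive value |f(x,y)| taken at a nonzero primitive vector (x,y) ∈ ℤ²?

river: ρ → (-2,5,2)
river: ρ → (2,3,-4)
river: ρ → (-4,5,1)
river: ρ → (1,5,-4)
river: ρ → (-4,3,2)
river: ρ → (2,5,-2)
river: ρ → (-2,3,4)
river: ρ → (4,5,-1)
river: ρ → (-1,5,4)
river: ρ → (4,3,-2)
closes: descent 0, river 10
min |a| on river = 1

1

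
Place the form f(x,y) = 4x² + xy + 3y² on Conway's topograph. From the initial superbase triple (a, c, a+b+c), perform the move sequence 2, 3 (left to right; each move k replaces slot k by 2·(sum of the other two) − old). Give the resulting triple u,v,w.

start (4,3,8) = (f(1,0),f(0,1),f(1,1))
replace slot 2: 2·(4+8) − 3 = 21 → (4,21,8)
replace slot 3: 2·(4+21) − 8 = 42 → (4,21,42)

4,21,42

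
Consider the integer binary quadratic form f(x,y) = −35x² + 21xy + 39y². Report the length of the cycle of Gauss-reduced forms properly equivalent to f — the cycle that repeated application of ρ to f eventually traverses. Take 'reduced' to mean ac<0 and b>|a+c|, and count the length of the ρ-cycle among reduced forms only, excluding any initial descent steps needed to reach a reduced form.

D = 5901, ⌊√D⌋ = 76
river: ρ → (39,57,-17)
river: ρ → (-17,45,57)
river: ρ → (57,69,-5)
river: ρ → (-5,71,43)
river: ρ → (43,15,-33)
river: ρ → (-33,51,25)
river: ρ → (25,49,-35)
river: ρ → (-35,21,39)
ρ-cycle length = 8 (tail of 0 descent steps not counted)

8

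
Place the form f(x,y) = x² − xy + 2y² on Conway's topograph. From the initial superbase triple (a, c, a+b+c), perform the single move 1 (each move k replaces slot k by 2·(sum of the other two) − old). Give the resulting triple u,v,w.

start (1,2,2) = (f(1,0),f(0,1),f(1,1))
replace slot 1: 2·(2+2) − 1 = 7 → (7,2,2)

7,2,2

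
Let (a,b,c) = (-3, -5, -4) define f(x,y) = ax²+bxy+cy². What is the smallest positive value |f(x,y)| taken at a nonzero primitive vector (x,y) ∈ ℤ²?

translate: b→-1 (≡5 mod 6), so (3,5,4)→(3,-1,2)
flip: (3,-1,2)→(2,1,3)
reduced (well bottom): (2,1,3) with a≤c, −a<b≤a
well minimum |f| = |-2| = 2 (negative-definite)

2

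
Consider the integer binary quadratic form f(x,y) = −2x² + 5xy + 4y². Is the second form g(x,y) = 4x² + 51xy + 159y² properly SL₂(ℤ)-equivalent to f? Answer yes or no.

D₁ = 57, D₂ = 57
river cycle of f (length 6): (4, 3, -3), (-3, 3, 4), (4, 5, -2), (-2, 7, 1), (1, 7, -2), (-2, 5, 4)
river cycle of g (length 6): (4, 3, -3), (-3, 3, 4), (4, 5, -2), (-2, 7, 1), (1, 7, -2), (-2, 5, 4)
cycles coincide ⇒ equivalent

yes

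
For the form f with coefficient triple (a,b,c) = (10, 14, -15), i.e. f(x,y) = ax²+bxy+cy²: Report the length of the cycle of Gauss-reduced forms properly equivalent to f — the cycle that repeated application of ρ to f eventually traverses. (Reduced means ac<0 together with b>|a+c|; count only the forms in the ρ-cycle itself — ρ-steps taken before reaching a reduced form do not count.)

D = 796, ⌊√D⌋ = 28
river: ρ → (-15,16,9)
river: ρ → (9,20,-11)
river: ρ → (-11,24,5)
river: ρ → (5,26,-6)
river: ρ → (-6,22,13)
river: ρ → (13,4,-15)
river: ρ → (-15,26,2)
river: ρ → (2,26,-15)
river: ρ → (-15,4,13)
river: ρ → (13,22,-6)
river: ρ → (-6,26,5)
river: ρ → (5,24,-11)
river: ρ → (-11,20,9)
river: ρ → (9,16,-15)
river: ρ → (-15,14,10)
river: ρ → (10,26,-3)
river: ρ → (-3,28,1)
river: ρ → (1,28,-3)
river: ρ → (-3,26,10)
river: ρ → (10,14,-15)
ρ-cycle length = 20 (tail of 0 descent steps not counted)

20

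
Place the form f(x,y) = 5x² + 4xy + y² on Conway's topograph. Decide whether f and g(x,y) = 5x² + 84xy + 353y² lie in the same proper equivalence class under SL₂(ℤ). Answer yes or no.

D₁ = -4, D₂ = -4
f: flip: (5,4,1)→(1,-4,5)
f: translate: b→0 (≡-4 mod 2), so (1,-4,5)→(1,0,1)
f: reduced (well bottom): (1,0,1) with a≤c, −a<b≤a
g: translate: b→4 (≡84 mod 10), so (5,84,353)→(5,4,1)
g: flip: (5,4,1)→(1,-4,5)
g: translate: b→0 (≡-4 mod 2), so (1,-4,5)→(1,0,1)
g: reduced (well bottom): (1,0,1) with a≤c, −a<b≤a
reduced forms (1, 0, 1) vs (1, 0, 1) ⇒ equivalent

yes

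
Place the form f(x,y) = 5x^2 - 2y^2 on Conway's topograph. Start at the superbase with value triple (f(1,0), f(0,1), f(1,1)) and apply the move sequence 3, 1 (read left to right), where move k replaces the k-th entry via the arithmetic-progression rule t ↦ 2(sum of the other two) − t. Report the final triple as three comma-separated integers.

start (5,-2,3) = (f(1,0),f(0,1),f(1,1))
replace slot 3: 2·(5+(-2)) − 3 = 3 → (5,-2,3)
replace slot 1: 2·((-2)+3) − 5 = -3 → (-3,-2,3)

-3,-2,3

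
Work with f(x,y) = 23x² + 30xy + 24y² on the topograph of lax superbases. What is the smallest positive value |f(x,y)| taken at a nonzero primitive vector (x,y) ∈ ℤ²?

translate: b→-16 (≡30 mod 46), so (23,30,24)→(23,-16,17)
flip: (23,-16,17)→(17,16,23)
reduced (well bottom): (17,16,23) with a≤c, −a<b≤a
well minimum = a = 17

17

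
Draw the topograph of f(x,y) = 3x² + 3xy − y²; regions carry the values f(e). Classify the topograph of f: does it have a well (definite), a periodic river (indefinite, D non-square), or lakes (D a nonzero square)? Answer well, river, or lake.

D = b²−4ac = 3² − 4·3·(-1) = 21
D > 0 non-square ⇒ indefinite ⇒ periodic river

river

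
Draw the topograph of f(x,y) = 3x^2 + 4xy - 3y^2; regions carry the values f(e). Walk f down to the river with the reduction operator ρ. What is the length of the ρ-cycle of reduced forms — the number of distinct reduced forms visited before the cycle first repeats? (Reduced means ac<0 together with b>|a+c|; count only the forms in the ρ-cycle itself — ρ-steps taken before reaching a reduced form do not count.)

D = 52, ⌊√D⌋ = 7
river: ρ → (-3,2,4)
river: ρ → (4,6,-1)
river: ρ → (-1,6,4)
river: ρ → (4,2,-3)
river: ρ → (-3,4,3)
river: ρ → (3,2,-4)
river: ρ → (-4,6,1)
river: ρ → (1,6,-4)
river: ρ → (-4,2,3)
river: ρ → (3,4,-3)
ρ-cycle length = 10 (tail of 0 descent steps not counted)

10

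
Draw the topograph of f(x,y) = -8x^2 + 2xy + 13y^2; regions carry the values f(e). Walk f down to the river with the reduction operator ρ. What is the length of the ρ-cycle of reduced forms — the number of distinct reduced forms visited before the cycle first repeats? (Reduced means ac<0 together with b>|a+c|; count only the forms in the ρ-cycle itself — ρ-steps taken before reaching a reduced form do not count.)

D = 420, ⌊√D⌋ = 20
descent: ρ → (13,-2,-8)
descent: ρ → (-8,18,3)  [lands on river]
river: ρ → (3,18,-8)
river: ρ → (-8,14,7)
river: ρ → (7,14,-8)
ρ-cycle length = 4 (tail of 2 descent steps not counted)

4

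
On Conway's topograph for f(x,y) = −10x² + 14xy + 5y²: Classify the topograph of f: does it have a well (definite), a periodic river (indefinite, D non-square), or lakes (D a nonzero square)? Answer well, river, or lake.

D = b²−4ac = 14² − 4·(-10)·5 = 396
D > 0 non-square ⇒ indefinite ⇒ periodic river

river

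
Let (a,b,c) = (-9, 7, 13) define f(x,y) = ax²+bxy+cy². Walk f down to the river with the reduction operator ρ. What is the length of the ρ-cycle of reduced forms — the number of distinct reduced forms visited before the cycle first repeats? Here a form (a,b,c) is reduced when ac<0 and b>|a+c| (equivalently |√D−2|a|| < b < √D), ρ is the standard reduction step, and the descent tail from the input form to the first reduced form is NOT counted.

D = 517, ⌊√D⌋ = 22
river: ρ → (13,19,-3)
river: ρ → (-3,17,19)
river: ρ → (19,21,-1)
river: ρ → (-1,21,19)
river: ρ → (19,17,-3)
river: ρ → (-3,19,13)
river: ρ → (13,7,-9)
river: ρ → (-9,11,11)
river: ρ → (11,11,-9)
river: ρ → (-9,7,13)
ρ-cycle length = 10 (tail of 0 descent steps not counted)

10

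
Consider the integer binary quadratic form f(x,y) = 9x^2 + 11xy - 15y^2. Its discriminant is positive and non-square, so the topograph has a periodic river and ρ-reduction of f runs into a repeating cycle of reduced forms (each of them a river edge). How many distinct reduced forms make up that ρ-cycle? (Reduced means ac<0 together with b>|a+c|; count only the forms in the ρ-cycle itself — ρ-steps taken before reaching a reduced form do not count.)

D = 661, ⌊√D⌋ = 25
river: ρ → (-15,19,5)
river: ρ → (5,21,-11)
river: ρ → (-11,23,3)
river: ρ → (3,25,-3)
river: ρ → (-3,23,11)
river: ρ → (11,21,-5)
river: ρ → (-5,19,15)
river: ρ → (15,11,-9)
river: ρ → (-9,25,1)
river: ρ → (1,25,-9)
river: ρ → (-9,11,15)
river: ρ → (15,19,-5)
river: ρ → (-5,21,11)
river: ρ → (11,23,-3)
river: ρ → (-3,25,3)
river: ρ → (3,23,-11)
river: ρ → (-11,21,5)
river: ρ → (5,19,-15)
river: ρ → (-15,11,9)
river: ρ → (9,25,-1)
river: ρ → (-1,25,9)
river: ρ → (9,11,-15)
ρ-cycle length = 22 (tail of 0 descent steps not counted)

22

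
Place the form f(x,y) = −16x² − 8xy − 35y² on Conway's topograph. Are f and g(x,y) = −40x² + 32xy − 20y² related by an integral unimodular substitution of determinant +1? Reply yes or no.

D₁ = -2176, D₂ = -2176
f is negative-definite; reduce −f:
−f: reduced (well bottom): (16,8,35) with a≤c, −a<b≤a
flip sign back: reduced form of f is (-16,-8,-35)
g is negative-definite; reduce −g:
−g: flip: (40,-32,20)→(20,32,40)
−g: translate: b→-8 (≡32 mod 40), so (20,32,40)→(20,-8,28)
−g: reduced (well bottom): (20,-8,28) with a≤c, −a<b≤a
flip sign back: reduced form of g is (-20,8,-28)
reduced forms (-16, -8, -35) vs (-20, 8, -28) ⇒ inequivalent

no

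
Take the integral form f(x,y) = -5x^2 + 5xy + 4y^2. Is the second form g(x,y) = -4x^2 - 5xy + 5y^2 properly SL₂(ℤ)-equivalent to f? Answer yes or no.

D₁ = 105, D₂ = 105
river cycle of f (length 6): (4, 3, -6), (-6, 9, 1), (1, 9, -6), (-6, 3, 4), (4, 5, -5), (-5, 5, 4)
river cycle of g (length 6): (5, 5, -4), (-4, 3, 6), (6, 9, -1), (-1, 9, 6), (6, 3, -4), (-4, 5, 5)
cycles differ ⇒ inequivalent

no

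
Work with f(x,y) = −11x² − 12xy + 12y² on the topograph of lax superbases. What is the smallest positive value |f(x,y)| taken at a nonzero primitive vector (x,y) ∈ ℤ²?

descent: ρ → (12,12,-11)  [lands on river]
river: ρ → (-11,10,13)
river: ρ → (13,16,-8)
river: ρ → (-8,16,13)
river: ρ → (13,10,-11)
river: ρ → (-11,12,12)
closes: descent 1, river 6
min |a| on river = 8

8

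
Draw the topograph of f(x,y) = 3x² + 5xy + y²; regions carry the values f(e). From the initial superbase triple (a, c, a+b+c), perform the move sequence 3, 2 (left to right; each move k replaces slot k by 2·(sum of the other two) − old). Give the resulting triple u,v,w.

start (3,1,9) = (f(1,0),f(0,1),f(1,1))
replace slot 3: 2·(3+1) − 9 = -1 → (3,1,-1)
replace slot 2: 2·(3+(-1)) − 1 = 3 → (3,3,-1)

3,3,-1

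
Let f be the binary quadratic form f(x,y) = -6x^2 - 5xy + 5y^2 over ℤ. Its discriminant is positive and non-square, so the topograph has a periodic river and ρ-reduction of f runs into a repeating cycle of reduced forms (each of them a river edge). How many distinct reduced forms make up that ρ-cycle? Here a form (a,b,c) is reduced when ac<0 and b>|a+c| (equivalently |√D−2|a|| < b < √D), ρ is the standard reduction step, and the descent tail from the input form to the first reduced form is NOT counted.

D = 145, ⌊√D⌋ = 12
descent: ρ → (5,5,-6)  [lands on river]
river: ρ → (-6,7,4)
river: ρ → (4,9,-4)
river: ρ → (-4,7,6)
river: ρ → (6,5,-5)
river: ρ → (-5,5,6)
river: ρ → (6,7,-4)
river: ρ → (-4,9,4)
river: ρ → (4,7,-6)
river: ρ → (-6,5,5)
ρ-cycle length = 10 (tail of 1 descent step not counted)

10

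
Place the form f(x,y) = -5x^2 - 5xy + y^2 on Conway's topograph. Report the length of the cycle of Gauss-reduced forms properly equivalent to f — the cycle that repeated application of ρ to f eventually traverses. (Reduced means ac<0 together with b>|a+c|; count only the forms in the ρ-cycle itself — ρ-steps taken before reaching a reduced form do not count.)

D = 45, ⌊√D⌋ = 6
descent: ρ → (1,5,-5)  [lands on river]
river: ρ → (-5,5,1)
ρ-cycle length = 2 (tail of 1 descent step not counted)

2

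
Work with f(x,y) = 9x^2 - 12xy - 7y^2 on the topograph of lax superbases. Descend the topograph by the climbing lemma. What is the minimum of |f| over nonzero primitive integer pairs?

descent: ρ → (-7,12,9)  [lands on river]
river: ρ → (9,6,-10)
river: ρ → (-10,14,5)
river: ρ → (5,16,-7)
closes: descent 1, river 4
min |a| on river = 5

5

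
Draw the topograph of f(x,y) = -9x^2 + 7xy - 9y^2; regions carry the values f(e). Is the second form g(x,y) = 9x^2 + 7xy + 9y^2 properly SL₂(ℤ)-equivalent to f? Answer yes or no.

D₁ = -275, D₂ = -275
f is negative-definite; reduce −f:
−f: flip: (9,-7,9)→(9,7,9)
−f: reduced (well bottom): (9,7,9) with a≤c, −a<b≤a
flip sign back: reduced form of f is (-9,-7,-9)
g: reduced (well bottom): (9,7,9) with a≤c, −a<b≤a
reduced forms (-9, -7, -9) vs (9, 7, 9) ⇒ inequivalent

no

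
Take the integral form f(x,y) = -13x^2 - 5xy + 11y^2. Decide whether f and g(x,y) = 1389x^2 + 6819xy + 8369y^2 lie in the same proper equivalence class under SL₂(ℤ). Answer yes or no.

D₁ = 597, D₂ = 597
river cycle of f (length 10): (11, 5, -13), (-13, 21, 3), (3, 21, -13), (-13, 5, 11), (11, 17, -7), (-7, 11, 17), (17, 23, -1), (-1, 23, 17), (17, 11, -7), (-7, 17, 11)
river cycle of g (length 10): (11, 5, -13), (-13, 21, 3), (3, 21, -13), (-13, 5, 11), (11, 17, -7), (-7, 11, 17), (17, 23, -1), (-1, 23, 17), (17, 11, -7), (-7, 17, 11)
cycles coincide ⇒ equivalent

yes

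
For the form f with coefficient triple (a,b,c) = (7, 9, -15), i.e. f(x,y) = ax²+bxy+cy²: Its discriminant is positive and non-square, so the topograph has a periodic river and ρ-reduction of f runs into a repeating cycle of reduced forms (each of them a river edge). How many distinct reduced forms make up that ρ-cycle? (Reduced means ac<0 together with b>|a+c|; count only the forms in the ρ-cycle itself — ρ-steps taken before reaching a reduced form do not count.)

D = 501, ⌊√D⌋ = 22
river: ρ → (-15,21,1)
river: ρ → (1,21,-15)
river: ρ → (-15,9,7)
river: ρ → (7,19,-5)
river: ρ → (-5,21,3)
river: ρ → (3,21,-5)
river: ρ → (-5,19,7)
river: ρ → (7,9,-15)
ρ-cycle length = 8 (tail of 0 descent steps not counted)

8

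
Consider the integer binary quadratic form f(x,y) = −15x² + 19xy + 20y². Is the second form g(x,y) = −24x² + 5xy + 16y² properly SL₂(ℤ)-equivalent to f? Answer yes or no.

D₁ = 1561, D₂ = 1561
river cycle of f (length 56): (20, 21, -14), (-14, 35, 6), (6, 37, -8), (-8, 27, 26), (26, 25, -9), (-9, 29, 20), (20, 11, -18), (-18, 25, 13), (13, 27, -16), (-16, 37, 3), … (46 more)
river cycle of g (length 56): (16, 27, -13), (-13, 25, 18), (18, 11, -20), (-20, 29, 9), (9, 25, -26), (-26, 27, 8), (8, 37, -6), (-6, 35, 14), (14, 21, -20), (-20, 19, 15), … (46 more)
cycles differ ⇒ inequivalent

no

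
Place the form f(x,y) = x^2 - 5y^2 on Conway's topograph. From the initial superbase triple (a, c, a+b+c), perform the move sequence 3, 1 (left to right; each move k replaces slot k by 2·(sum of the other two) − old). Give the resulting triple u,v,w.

start (1,-5,-4) = (f(1,0),f(0,1),f(1,1))
replace slot 3: 2·(1+(-5)) − (-4) = -4 → (1,-5,-4)
replace slot 1: 2·((-5)+(-4)) − 1 = -19 → (-19,-5,-4)

-19,-5,-4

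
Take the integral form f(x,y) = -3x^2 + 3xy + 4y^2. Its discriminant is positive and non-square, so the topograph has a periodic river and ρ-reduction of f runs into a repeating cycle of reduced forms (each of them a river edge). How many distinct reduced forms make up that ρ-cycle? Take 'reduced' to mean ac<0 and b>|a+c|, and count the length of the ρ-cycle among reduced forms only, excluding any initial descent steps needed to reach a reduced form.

D = 57, ⌊√D⌋ = 7
river: ρ → (4,5,-2)
river: ρ → (-2,7,1)
river: ρ → (1,7,-2)
river: ρ → (-2,5,4)
river: ρ → (4,3,-3)
river: ρ → (-3,3,4)
ρ-cycle length = 6 (tail of 0 descent steps not counted)

6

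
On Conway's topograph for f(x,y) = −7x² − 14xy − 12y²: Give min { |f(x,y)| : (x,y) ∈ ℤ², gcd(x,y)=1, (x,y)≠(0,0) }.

translate: b→0 (≡14 mod 14), so (7,14,12)→(7,0,5)
flip: (7,0,5)→(5,0,7)
reduced (well bottom): (5,0,7) with a≤c, −a<b≤a
well minimum |f| = |-5| = 5 (negative-definite)

5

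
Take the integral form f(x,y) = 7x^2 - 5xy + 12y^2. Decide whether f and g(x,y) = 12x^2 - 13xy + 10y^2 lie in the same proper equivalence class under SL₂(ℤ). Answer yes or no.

D₁ = -311, D₂ = -311
f: reduced (well bottom): (7,-5,12) with a≤c, −a<b≤a
g: translate: b→11 (≡-13 mod 24), so (12,-13,10)→(12,11,9)
g: flip: (12,11,9)→(9,-11,12)
g: translate: b→7 (≡-11 mod 18), so (9,-11,12)→(9,7,10)
g: reduced (well bottom): (9,7,10) with a≤c, −a<b≤a
reduced forms (7, -5, 12) vs (9, 7, 10) ⇒ inequivalent

no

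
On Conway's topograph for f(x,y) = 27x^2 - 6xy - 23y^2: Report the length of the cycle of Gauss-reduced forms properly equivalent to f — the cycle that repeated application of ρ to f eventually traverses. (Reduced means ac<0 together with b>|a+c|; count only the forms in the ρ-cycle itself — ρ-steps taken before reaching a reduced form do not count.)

D = 2520, ⌊√D⌋ = 50
descent: ρ → (-23,6,27)  [lands on river]
river: ρ → (27,48,-2)
river: ρ → (-2,48,27)
river: ρ → (27,6,-23)
river: ρ → (-23,40,10)
river: ρ → (10,40,-23)
ρ-cycle length = 6 (tail of 1 descent step not counted)

6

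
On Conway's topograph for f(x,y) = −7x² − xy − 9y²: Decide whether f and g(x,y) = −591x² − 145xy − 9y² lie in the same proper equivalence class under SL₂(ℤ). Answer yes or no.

D₁ = -251, D₂ = -251
f is negative-definite; reduce −f:
−f: reduced (well bottom): (7,1,9) with a≤c, −a<b≤a
flip sign back: reduced form of f is (-7,-1,-9)
g is negative-definite; reduce −g:
−g: flip: (591,145,9)→(9,-145,591)
−g: translate: b→-1 (≡-145 mod 18), so (9,-145,591)→(9,-1,7)
−g: flip: (9,-1,7)→(7,1,9)
−g: reduced (well bottom): (7,1,9) with a≤c, −a<b≤a
flip sign back: reduced form of g is (-7,-1,-9)
reduced forms (-7, -1, -9) vs (-7, -1, -9) ⇒ equivalent

yes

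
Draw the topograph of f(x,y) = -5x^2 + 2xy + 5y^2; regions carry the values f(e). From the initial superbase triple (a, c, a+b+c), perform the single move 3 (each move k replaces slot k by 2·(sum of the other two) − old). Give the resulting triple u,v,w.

start (-5,5,2) = (f(1,0),f(0,1),f(1,1))
replace slot 3: 2·((-5)+5) − 2 = -2 → (-5,5,-2)

-5,5,-2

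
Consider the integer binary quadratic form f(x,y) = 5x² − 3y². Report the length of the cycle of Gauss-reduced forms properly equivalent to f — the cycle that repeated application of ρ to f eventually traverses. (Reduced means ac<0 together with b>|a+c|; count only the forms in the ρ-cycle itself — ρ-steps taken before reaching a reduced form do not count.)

D = 60, ⌊√D⌋ = 7
descent: ρ → (-3,6,2)  [lands on river]
river: ρ → (2,6,-3)
ρ-cycle length = 2 (tail of 1 descent step not counted)

2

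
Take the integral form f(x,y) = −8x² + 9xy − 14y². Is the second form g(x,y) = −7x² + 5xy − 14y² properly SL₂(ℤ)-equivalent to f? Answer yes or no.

D₁ = -367, D₂ = -367
f is negative-definite; reduce −f:
−f: translate: b→7 (≡-9 mod 16), so (8,-9,14)→(8,7,13)
−f: reduced (well bottom): (8,7,13) with a≤c, −a<b≤a
flip sign back: reduced form of f is (-8,-7,-13)
g is negative-definite; reduce −g:
−g: reduced (well bottom): (7,-5,14) with a≤c, −a<b≤a
flip sign back: reduced form of g is (-7,5,-14)
reduced forms (-8, -7, -13) vs (-7, 5, -14) ⇒ inequivalent

no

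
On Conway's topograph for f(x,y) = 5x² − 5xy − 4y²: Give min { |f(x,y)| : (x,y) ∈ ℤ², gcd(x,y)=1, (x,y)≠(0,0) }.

descent: ρ → (-4,5,5)  [lands on river]
river: ρ → (5,5,-4)
river: ρ → (-4,3,6)
river: ρ → (6,9,-1)
river: ρ → (-1,9,6)
river: ρ → (6,3,-4)
closes: descent 1, river 6
min |a| on river = 1

1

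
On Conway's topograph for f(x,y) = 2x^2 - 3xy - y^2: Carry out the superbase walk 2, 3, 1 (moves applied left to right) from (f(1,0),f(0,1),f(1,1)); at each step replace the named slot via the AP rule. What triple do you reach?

start (2,-1,-2) = (f(1,0),f(0,1),f(1,1))
replace slot 2: 2·(2+(-2)) − (-1) = 1 → (2,1,-2)
replace slot 3: 2·(2+1) − (-2) = 8 → (2,1,8)
replace slot 1: 2·(1+8) − 2 = 16 → (16,1,8)

16,1,8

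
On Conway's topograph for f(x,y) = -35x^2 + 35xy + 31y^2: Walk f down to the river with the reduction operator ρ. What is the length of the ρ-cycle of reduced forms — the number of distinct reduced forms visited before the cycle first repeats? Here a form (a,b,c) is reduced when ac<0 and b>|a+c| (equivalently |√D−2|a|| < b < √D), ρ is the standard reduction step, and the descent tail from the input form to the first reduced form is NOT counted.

D = 5565, ⌊√D⌋ = 74
river: ρ → (31,27,-39)
river: ρ → (-39,51,19)
river: ρ → (19,63,-21)
river: ρ → (-21,63,19)
river: ρ → (19,51,-39)
river: ρ → (-39,27,31)
river: ρ → (31,35,-35)
river: ρ → (-35,35,31)
ρ-cycle length = 8 (tail of 0 descent steps not counted)

8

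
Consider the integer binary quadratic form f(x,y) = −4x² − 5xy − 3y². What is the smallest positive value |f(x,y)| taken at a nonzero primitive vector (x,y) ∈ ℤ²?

translate: b→-3 (≡5 mod 8), so (4,5,3)→(4,-3,2)
flip: (4,-3,2)→(2,3,4)
translate: b→-1 (≡3 mod 4), so (2,3,4)→(2,-1,3)
reduced (well bottom): (2,-1,3) with a≤c, −a<b≤a
well minimum |f| = |-2| = 2 (negative-definite)

2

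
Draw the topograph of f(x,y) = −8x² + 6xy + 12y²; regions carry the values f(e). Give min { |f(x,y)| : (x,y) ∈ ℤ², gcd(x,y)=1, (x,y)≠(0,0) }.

river: ρ → (12,18,-2)
river: ρ → (-2,18,12)
river: ρ → (12,6,-8)
river: ρ → (-8,10,10)
river: ρ → (10,10,-8)
river: ρ → (-8,6,12)
closes: descent 0, river 6
min |a| on river = 2

2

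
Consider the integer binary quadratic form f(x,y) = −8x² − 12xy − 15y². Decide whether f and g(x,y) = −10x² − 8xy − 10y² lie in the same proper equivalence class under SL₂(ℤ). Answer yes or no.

D₁ = -336, D₂ = -336
f is negative-definite; reduce −f:
−f: translate: b→-4 (≡12 mod 16), so (8,12,15)→(8,-4,11)
−f: reduced (well bottom): (8,-4,11) with a≤c, −a<b≤a
flip sign back: reduced form of f is (-8,4,-11)
g is negative-definite; reduce −g:
−g: reduced (well bottom): (10,8,10) with a≤c, −a<b≤a
flip sign back: reduced form of g is (-10,-8,-10)
reduced forms (-8, 4, -11) vs (-10, -8, -10) ⇒ inequivalent

no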